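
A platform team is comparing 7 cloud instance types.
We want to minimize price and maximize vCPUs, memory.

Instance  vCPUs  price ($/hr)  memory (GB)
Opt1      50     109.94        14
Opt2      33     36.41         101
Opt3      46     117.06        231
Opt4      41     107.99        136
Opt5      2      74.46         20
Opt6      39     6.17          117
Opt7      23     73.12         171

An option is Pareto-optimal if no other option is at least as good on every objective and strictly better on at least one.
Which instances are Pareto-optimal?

Opt1: not dominated (best vCPUs).
Opt2: dominated by Opt6 (vCPUs 39≥33, price 6.17≤36.41, memory 117≥101).
Opt3: not dominated (best memory).
Opt4: not dominated.
Opt5: dominated by Opt2 (vCPUs 33≥2, price 36.41≤74.46, memory 101≥20).
Opt6: not dominated (best price).
Opt7: not dominated.

Opt1, Opt3, Opt4, Opt6, Opt7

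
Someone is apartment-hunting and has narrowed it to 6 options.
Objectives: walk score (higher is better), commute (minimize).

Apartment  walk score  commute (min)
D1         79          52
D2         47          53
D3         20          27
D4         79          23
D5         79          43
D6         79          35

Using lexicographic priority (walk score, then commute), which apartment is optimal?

D4

First maximize walk score: best is 79, kept {D1, D4, D5, D6}.
Then minimize commute: best is 23, kept {D4}.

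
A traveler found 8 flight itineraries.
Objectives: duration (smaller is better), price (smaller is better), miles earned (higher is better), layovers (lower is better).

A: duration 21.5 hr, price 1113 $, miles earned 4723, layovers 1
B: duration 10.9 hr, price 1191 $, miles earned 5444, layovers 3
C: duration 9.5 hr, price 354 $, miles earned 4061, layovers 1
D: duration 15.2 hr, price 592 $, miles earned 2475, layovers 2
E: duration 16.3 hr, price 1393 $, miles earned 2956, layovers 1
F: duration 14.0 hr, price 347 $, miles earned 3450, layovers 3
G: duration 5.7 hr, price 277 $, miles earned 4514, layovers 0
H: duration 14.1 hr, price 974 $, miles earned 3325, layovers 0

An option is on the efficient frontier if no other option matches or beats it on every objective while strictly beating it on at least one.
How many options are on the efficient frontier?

A: not dominated.
B: not dominated (best miles earned).
C: dominated by G (duration 5.7≤9.5, price 277≤354, miles earned 4514≥4061, layovers 0≤1).
D: dominated by C (duration 9.5≤15.2, price 354≤592, miles earned 4061≥2475, layovers 1≤2).
E: dominated by C (duration 9.5≤16.3, price 354≤1393, miles earned 4061≥2956, layovers 1≤1).
F: dominated by G (duration 5.7≤14.0, price 277≤347, miles earned 4514≥3450, layovers 0≤3).
G: not dominated (best duration).
H: dominated by G (duration 5.7≤14.1, price 277≤974, miles earned 4514≥3325, layovers 0≤0).
Pareto-optimal: A, B, G → 3.

3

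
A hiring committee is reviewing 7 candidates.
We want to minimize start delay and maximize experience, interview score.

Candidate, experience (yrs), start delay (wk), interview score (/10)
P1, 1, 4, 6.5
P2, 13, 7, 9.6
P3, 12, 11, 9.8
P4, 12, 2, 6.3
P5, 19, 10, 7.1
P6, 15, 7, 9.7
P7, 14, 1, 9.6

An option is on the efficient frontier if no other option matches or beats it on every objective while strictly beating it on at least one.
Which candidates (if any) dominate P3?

none

P1: worse on experience (1 vs 12).
P2: worse on interview score (9.6 vs 9.8).
P4: worse on interview score (6.3 vs 9.8).
P5: worse on interview score (7.1 vs 9.8).
P6: worse on interview score (9.7 vs 9.8).
P7: worse on interview score (9.6 vs 9.8).
No option dominates P3.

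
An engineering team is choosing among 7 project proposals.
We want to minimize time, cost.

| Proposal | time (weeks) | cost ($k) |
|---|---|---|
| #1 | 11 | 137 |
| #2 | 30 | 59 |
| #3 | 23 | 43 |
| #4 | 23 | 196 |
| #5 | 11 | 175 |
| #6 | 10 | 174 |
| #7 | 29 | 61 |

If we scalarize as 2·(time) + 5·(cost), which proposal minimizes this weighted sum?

#3

#1: 2·11 + 5·137 = 707
#2: 2·30 + 5·59 = 355
#3: 2·23 + 5·43 = 261
#4: 2·23 + 5·196 = 1026
#5: 2·11 + 5·175 = 897
#6: 2·10 + 5·174 = 890
#7: 2·29 + 5·61 = 363
Lowest: #3 at 261.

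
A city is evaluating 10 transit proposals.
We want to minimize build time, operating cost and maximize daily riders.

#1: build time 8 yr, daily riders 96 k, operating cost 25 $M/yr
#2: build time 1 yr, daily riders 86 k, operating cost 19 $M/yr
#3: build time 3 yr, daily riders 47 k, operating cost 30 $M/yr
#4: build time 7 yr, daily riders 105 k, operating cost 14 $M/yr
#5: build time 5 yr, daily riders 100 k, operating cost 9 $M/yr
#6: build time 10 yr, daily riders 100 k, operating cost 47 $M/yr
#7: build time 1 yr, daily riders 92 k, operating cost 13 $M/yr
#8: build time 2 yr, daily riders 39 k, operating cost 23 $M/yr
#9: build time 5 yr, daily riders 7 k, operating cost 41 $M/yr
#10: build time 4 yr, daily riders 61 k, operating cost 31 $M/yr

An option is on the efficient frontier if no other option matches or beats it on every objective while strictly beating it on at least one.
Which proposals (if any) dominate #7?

#1: worse on build time (8 vs 1).
#2: worse on daily riders (86 vs 92).
#3: worse on build time (3 vs 1).
#4: worse on build time (7 vs 1).
#5: worse on build time (5 vs 1).
#6: worse on build time (10 vs 1).
#8: worse on build time (2 vs 1).
#9: worse on build time (5 vs 1).
#10: worse on build time (4 vs 1).
No option dominates #7.

none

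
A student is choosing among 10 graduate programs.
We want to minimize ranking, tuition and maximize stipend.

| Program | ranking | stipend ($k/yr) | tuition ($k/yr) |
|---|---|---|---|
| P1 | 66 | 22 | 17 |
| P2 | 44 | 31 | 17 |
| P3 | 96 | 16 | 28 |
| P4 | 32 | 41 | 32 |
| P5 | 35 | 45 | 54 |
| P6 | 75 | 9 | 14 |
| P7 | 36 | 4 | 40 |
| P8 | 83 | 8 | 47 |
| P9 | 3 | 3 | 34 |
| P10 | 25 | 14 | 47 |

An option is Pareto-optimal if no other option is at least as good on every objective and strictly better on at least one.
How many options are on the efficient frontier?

6

P1: dominated by P2 (ranking 44≤66, stipend 31≥22, tuition 17≤17).
P2: not dominated.
P3: dominated by P1 (ranking 66≤96, stipend 22≥16, tuition 17≤28).
P4: not dominated.
P5: not dominated (best stipend).
P6: not dominated (best tuition).
P7: dominated by P4 (ranking 32≤36, stipend 41≥4, tuition 32≤40).
P8: dominated by P1 (ranking 66≤83, stipend 22≥8, tuition 17≤47).
P9: not dominated (best ranking).
P10: not dominated.
Pareto-optimal: P2, P4, P5, P6, P9, P10 → 6.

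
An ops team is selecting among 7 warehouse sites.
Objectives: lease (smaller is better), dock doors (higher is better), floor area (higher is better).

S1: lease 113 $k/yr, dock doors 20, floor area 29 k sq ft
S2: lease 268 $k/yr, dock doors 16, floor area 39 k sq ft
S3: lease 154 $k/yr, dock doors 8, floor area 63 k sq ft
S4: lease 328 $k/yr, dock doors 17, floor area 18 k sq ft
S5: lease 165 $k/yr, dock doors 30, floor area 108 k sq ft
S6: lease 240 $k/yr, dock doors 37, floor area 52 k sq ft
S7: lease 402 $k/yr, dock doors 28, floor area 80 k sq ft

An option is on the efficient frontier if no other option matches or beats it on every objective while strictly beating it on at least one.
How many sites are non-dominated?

S1: not dominated (best lease).
S2: dominated by S5 (lease 165≤268, dock doors 30≥16, floor area 108≥39).
S3: not dominated.
S4: dominated by S1 (lease 113≤328, dock doors 20≥17, floor area 29≥18).
S5: not dominated (best floor area).
S6: not dominated (best dock doors).
S7: dominated by S5 (lease 165≤402, dock doors 30≥28, floor area 108≥80).
Pareto-optimal: S1, S3, S5, S6 → 4.

4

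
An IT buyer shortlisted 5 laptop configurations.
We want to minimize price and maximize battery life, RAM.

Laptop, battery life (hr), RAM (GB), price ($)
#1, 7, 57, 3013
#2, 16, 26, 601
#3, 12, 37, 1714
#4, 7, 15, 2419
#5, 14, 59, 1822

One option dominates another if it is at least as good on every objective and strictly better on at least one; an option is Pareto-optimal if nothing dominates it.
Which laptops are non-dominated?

#1: dominated by #5 (battery life 14≥7, RAM 59≥57, price 1822≤3013).
#2: not dominated (best battery life).
#3: not dominated.
#4: dominated by #2 (battery life 16≥7, RAM 26≥15, price 601≤2419).
#5: not dominated (best RAM).

#2, #3, #5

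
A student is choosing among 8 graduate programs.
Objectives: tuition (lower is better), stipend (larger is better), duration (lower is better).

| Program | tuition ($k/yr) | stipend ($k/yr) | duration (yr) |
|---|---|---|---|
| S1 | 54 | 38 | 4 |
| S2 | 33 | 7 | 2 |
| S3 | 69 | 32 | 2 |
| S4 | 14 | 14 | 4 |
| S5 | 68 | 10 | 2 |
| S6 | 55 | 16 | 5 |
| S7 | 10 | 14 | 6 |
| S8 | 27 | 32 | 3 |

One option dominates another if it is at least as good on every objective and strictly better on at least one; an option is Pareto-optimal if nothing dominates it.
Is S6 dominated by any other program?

S1 vs S6: tuition 54≤55, stipend 38≥16, duration 4≤5 — S1 is at least as good on every objective and strictly better on at least one, so S1 dominates S6.

Yes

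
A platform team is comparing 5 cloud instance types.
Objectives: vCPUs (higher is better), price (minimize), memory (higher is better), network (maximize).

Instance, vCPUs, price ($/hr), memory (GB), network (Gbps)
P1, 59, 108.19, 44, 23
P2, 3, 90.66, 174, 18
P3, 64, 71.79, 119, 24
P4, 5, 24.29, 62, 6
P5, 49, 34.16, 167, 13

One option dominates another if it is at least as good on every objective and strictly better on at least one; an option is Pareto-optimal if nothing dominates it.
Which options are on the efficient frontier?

P1: dominated by P3 (vCPUs 64≥59, price 71.79≤108.19, memory 119≥44, network 24≥23).
P2: not dominated (best memory).
P3: not dominated (best vCPUs).
P4: not dominated (best price).
P5: not dominated.

P2, P3, P4, P5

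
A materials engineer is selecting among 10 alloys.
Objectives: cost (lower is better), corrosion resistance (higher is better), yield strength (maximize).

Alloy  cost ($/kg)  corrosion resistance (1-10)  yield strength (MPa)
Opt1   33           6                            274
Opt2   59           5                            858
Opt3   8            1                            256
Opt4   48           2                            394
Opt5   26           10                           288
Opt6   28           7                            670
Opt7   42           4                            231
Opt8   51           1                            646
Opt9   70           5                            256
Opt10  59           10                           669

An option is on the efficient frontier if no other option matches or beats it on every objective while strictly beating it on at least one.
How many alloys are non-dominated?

Opt1: dominated by Opt5 (cost 26≤33, corrosion resistance 10≥6, yield strength 288≥274).
Opt2: not dominated (best yield strength).
Opt3: not dominated (best cost).
Opt4: dominated by Opt6 (cost 28≤48, corrosion resistance 7≥2, yield strength 670≥394).
Opt5: not dominated.
Opt6: not dominated.
Opt7: dominated by Opt1 (cost 33≤42, corrosion resistance 6≥4, yield strength 274≥231).
Opt8: dominated by Opt6 (cost 28≤51, corrosion resistance 7≥1, yield strength 670≥646).
Opt9: dominated by Opt1 (cost 33≤70, corrosion resistance 6≥5, yield strength 274≥256).
Opt10: not dominated.
Pareto-optimal: Opt2, Opt3, Opt5, Opt6, Opt10 → 5.

5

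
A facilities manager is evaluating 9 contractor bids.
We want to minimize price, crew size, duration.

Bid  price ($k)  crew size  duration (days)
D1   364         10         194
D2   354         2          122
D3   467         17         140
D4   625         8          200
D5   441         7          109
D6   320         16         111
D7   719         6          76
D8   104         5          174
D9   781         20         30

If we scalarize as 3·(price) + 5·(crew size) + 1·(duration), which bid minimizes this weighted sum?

D8

D1: 3·364 + 5·10 + 1·194 = 1336
D2: 3·354 + 5·2 + 1·122 = 1194
D3: 3·467 + 5·17 + 1·140 = 1626
D4: 3·625 + 5·8 + 1·200 = 2115
D5: 3·441 + 5·7 + 1·109 = 1467
D6: 3·320 + 5·16 + 1·111 = 1151
D7: 3·719 + 5·6 + 1·76 = 2263
D8: 3·104 + 5·5 + 1·174 = 511
D9: 3·781 + 5·20 + 1·30 = 2473
Lowest: D8 at 511.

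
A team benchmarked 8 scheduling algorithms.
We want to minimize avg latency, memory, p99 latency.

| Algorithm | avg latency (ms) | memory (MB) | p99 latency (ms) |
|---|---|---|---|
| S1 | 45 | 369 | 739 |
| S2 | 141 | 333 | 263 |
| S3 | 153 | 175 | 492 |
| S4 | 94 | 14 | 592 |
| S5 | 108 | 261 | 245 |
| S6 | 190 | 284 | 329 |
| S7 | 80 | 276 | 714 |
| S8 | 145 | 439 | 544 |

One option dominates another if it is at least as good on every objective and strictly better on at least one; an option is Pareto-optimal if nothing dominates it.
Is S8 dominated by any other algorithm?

S2 vs S8: avg latency 141≤145, memory 333≤439, p99 latency 263≤544 — S2 is at least as good on every objective and strictly better on at least one, so S2 dominates S8.

Yes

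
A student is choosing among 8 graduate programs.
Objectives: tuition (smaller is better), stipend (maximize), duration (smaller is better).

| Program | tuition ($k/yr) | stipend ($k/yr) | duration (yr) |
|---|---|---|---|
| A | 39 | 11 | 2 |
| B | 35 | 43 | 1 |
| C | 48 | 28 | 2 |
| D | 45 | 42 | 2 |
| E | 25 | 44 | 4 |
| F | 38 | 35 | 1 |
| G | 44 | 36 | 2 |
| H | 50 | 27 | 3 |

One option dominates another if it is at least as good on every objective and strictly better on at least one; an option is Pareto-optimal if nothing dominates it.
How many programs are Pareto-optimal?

A: dominated by B (tuition 35≤39, stipend 43≥11, duration 1≤2).
B: not dominated.
C: dominated by B (tuition 35≤48, stipend 43≥28, duration 1≤2).
D: dominated by B (tuition 35≤45, stipend 43≥42, duration 1≤2).
E: not dominated (best tuition).
F: dominated by B (tuition 35≤38, stipend 43≥35, duration 1≤1).
G: dominated by B (tuition 35≤44, stipend 43≥36, duration 1≤2).
H: dominated by B (tuition 35≤50, stipend 43≥27, duration 1≤3).
Pareto-optimal: B, E → 2.

2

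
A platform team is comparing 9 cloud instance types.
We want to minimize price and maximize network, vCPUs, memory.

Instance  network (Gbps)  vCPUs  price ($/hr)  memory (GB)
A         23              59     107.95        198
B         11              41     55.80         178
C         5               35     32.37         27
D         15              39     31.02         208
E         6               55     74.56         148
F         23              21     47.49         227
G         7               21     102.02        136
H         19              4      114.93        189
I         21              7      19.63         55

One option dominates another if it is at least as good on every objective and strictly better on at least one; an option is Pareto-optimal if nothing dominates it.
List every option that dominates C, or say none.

D

D: network 15≥5, vCPUs 39≥35, price 31.02≤32.37, memory 208≥27 — dominates C.
Others (A, B, E, F, G, H, I) are each worse than C on at least one objective.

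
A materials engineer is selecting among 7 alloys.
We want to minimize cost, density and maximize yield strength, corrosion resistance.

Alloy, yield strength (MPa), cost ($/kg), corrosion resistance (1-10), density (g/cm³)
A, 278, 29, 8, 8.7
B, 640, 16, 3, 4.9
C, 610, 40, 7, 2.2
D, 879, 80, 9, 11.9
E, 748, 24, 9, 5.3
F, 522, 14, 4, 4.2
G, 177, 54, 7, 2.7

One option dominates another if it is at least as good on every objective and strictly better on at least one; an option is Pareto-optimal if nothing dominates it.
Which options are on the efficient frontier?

B, C, D, E, F

A: dominated by E (yield strength 748≥278, cost 24≤29, corrosion resistance 9≥8, density 5.3≤8.7).
B: not dominated.
C: not dominated (best density).
D: not dominated (best yield strength).
E: not dominated.
F: not dominated (best cost).
G: dominated by C (yield strength 610≥177, cost 40≤54, corrosion resistance 7≥7, density 2.2≤2.7).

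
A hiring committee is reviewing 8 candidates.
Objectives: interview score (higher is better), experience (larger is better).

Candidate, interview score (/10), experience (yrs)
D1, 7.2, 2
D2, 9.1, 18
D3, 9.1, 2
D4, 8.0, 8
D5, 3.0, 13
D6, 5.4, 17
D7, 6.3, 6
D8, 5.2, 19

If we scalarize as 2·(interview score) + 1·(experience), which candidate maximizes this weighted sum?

D1: 2·7.2 + 1·2 = 16.4
D2: 2·9.1 + 1·18 = 36.2
D3: 2·9.1 + 1·2 = 20.2
D4: 2·8.0 + 1·8 = 24.0
D5: 2·3.0 + 1·13 = 19.0
D6: 2·5.4 + 1·17 = 27.8
D7: 2·6.3 + 1·6 = 18.6
D8: 2·5.2 + 1·19 = 29.4
Highest: D2 at 36.2.

D2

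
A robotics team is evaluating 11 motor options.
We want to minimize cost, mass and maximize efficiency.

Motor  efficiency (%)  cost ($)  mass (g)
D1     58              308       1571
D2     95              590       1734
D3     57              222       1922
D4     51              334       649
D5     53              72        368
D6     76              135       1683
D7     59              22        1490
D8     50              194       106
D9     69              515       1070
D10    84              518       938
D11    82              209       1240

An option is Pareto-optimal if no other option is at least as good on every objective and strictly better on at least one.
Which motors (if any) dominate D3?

D6, D7, D11

D6: efficiency 76≥57, cost 135≤222, mass 1683≤1922 — dominates D3.
D7: efficiency 59≥57, cost 22≤222, mass 1490≤1922 — dominates D3.
D11: efficiency 82≥57, cost 209≤222, mass 1240≤1922 — dominates D3.
Others (D1, D2, D4, D5, D8, D9, D10) are each worse than D3 on at least one objective.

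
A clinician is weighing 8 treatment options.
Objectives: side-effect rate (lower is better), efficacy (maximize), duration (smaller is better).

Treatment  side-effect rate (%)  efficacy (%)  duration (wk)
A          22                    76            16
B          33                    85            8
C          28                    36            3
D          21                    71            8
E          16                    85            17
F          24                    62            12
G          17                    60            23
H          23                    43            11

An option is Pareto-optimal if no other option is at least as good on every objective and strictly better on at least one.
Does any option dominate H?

D vs H: side-effect rate 21≤23, efficacy 71≥43, duration 8≤11 — D is at least as good on every objective and strictly better on at least one, so D dominates H.

Yes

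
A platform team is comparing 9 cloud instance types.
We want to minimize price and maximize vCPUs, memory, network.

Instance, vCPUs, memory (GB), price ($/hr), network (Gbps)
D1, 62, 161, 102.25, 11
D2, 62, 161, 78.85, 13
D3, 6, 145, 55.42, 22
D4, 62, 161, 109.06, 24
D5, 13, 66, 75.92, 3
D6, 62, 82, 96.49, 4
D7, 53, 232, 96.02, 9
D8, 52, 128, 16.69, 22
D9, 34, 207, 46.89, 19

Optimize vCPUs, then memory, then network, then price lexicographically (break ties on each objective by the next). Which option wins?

D4

First maximize vCPUs: best is 62, kept {D1, D2, D4, D6}.
Then maximize memory: best is 161, kept {D1, D2, D4}.
Then maximize network: best is 24, kept {D4}.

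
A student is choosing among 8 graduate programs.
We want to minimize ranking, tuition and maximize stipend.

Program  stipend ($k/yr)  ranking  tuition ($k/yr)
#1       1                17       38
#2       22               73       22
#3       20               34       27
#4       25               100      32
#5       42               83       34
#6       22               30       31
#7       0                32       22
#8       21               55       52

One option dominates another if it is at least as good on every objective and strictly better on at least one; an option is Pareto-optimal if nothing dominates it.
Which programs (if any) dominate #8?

#6

#6: stipend 22≥21, ranking 30≤55, tuition 31≤52 — dominates #8.
Others (#1, #2, #3, #4, #5, #7) are each worse than #8 on at least one objective.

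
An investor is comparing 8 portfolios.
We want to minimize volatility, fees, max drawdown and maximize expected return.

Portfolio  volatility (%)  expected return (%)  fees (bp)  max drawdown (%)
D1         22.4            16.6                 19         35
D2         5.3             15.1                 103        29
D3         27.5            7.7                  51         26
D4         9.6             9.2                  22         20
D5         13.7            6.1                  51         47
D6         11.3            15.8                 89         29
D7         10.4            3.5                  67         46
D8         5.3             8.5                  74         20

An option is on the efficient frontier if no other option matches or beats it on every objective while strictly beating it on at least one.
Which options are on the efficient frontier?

D1, D2, D4, D6, D8

D1: not dominated (best expected return).
D2: not dominated.
D3: dominated by D4 (volatility 9.6≤27.5, expected return 9.2≥7.7, fees 22≤51, max drawdown 20≤26).
D4: not dominated.
D5: dominated by D4 (volatility 9.6≤13.7, expected return 9.2≥6.1, fees 22≤51, max drawdown 20≤47).
D6: not dominated.
D7: dominated by D4 (volatility 9.6≤10.4, expected return 9.2≥3.5, fees 22≤67, max drawdown 20≤46).
D8: not dominated.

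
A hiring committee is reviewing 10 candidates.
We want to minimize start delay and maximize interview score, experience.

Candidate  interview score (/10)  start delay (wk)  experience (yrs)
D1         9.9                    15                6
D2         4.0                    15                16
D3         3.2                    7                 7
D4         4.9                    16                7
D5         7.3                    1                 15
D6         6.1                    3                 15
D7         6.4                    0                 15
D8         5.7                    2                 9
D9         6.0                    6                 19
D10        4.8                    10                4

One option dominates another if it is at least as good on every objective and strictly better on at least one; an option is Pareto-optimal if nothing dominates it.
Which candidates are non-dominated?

D1, D5, D7, D9

D1: not dominated (best interview score).
D2: dominated by D9 (interview score 6.0≥4.0, start delay 6≤15, experience 19≥16).
D3: dominated by D5 (interview score 7.3≥3.2, start delay 1≤7, experience 15≥7).
D4: dominated by D5 (interview score 7.3≥4.9, start delay 1≤16, experience 15≥7).
D5: not dominated.
D6: dominated by D5 (interview score 7.3≥6.1, start delay 1≤3, experience 15≥15).
D7: not dominated (best start delay).
D8: dominated by D5 (interview score 7.3≥5.7, start delay 1≤2, experience 15≥9).
D9: not dominated (best experience).
D10: dominated by D5 (interview score 7.3≥4.8, start delay 1≤10, experience 15≥4).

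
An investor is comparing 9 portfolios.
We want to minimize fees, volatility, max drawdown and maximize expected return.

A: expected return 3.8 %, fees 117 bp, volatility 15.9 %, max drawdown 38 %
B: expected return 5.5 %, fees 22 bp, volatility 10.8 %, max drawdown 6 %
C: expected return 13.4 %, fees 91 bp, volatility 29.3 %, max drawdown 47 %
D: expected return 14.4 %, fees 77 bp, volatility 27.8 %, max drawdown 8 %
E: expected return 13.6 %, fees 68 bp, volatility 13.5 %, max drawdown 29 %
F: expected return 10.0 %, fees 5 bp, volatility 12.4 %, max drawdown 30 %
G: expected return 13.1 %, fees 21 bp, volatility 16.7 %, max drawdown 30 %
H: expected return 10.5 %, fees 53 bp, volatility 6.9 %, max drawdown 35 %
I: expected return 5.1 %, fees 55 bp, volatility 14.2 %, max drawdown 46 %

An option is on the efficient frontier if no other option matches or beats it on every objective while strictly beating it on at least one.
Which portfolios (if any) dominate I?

B, F, H

B: expected return 5.5≥5.1, fees 22≤55, volatility 10.8≤14.2, max drawdown 6≤46 — dominates I.
F: expected return 10.0≥5.1, fees 5≤55, volatility 12.4≤14.2, max drawdown 30≤46 — dominates I.
H: expected return 10.5≥5.1, fees 53≤55, volatility 6.9≤14.2, max drawdown 35≤46 — dominates I.
Others (A, C, D, E, G) are each worse than I on at least one objective.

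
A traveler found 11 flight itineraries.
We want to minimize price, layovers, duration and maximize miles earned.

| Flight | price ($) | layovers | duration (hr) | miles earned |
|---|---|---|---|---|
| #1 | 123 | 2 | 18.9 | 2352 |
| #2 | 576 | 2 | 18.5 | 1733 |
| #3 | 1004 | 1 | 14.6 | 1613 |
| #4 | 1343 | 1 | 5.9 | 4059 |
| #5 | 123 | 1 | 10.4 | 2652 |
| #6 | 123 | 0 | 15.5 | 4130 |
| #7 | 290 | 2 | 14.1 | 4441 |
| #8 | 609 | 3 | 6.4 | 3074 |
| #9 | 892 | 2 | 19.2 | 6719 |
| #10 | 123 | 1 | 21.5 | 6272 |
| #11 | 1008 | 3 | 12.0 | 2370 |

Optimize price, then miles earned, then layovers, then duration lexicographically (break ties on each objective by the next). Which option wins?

#10

First minimize price: best is 123, kept {#1, #5, #6, #10}.
Then maximize miles earned: best is 6272, kept {#10}.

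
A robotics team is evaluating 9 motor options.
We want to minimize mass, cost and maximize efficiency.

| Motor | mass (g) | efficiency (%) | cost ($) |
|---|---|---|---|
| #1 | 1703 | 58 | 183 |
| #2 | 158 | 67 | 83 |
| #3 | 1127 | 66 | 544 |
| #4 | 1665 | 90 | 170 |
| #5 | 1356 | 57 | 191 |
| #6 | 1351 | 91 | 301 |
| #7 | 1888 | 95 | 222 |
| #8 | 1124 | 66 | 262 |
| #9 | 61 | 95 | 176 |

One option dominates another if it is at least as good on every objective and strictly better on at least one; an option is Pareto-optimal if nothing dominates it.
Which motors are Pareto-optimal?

#1: dominated by #2 (mass 158≤1703, efficiency 67≥58, cost 83≤183).
#2: not dominated (best cost).
#3: dominated by #2 (mass 158≤1127, efficiency 67≥66, cost 83≤544).
#4: not dominated.
#5: dominated by #2 (mass 158≤1356, efficiency 67≥57, cost 83≤191).
#6: dominated by #9 (mass 61≤1351, efficiency 95≥91, cost 176≤301).
#7: dominated by #9 (mass 61≤1888, efficiency 95≥95, cost 176≤222).
#8: dominated by #2 (mass 158≤1124, efficiency 67≥66, cost 83≤262).
#9: not dominated (best mass).

#2, #4, #9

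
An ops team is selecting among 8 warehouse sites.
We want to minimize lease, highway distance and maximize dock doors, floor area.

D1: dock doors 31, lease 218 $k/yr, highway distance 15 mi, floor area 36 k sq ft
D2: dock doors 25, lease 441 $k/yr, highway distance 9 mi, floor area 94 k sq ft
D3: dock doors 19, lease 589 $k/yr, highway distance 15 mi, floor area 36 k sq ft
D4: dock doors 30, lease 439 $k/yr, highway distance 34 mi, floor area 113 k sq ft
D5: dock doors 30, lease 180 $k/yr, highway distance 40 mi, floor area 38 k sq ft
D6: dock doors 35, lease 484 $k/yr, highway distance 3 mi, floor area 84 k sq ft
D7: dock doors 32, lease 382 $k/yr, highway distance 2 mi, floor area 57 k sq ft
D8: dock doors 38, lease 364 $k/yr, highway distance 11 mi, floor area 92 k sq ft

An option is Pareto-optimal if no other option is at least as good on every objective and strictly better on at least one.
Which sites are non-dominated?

D1: not dominated.
D2: not dominated.
D3: dominated by D1 (dock doors 31≥19, lease 218≤589, highway distance 15≤15, floor area 36≥36).
D4: not dominated (best floor area).
D5: not dominated (best lease).
D6: not dominated.
D7: not dominated (best highway distance).
D8: not dominated (best dock doors).

D1, D2, D4, D5, D6, D7, D8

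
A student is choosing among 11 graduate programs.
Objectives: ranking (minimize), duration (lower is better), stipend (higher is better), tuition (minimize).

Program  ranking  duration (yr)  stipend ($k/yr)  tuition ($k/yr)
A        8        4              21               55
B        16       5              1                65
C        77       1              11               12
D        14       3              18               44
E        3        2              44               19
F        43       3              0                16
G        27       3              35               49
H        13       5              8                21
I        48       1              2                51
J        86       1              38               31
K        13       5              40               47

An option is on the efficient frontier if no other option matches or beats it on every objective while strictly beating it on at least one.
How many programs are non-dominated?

A: dominated by E (ranking 3≤8, duration 2≤4, stipend 44≥21, tuition 19≤55).
B: dominated by A (ranking 8≤16, duration 4≤5, stipend 21≥1, tuition 55≤65).
C: not dominated (best tuition).
D: dominated by E (ranking 3≤14, duration 2≤3, stipend 44≥18, tuition 19≤44).
E: not dominated (best ranking).
F: not dominated.
G: dominated by E (ranking 3≤27, duration 2≤3, stipend 44≥35, tuition 19≤49).
H: dominated by E (ranking 3≤13, duration 2≤5, stipend 44≥8, tuition 19≤21).
I: not dominated.
J: not dominated.
K: dominated by E (ranking 3≤13, duration 2≤5, stipend 44≥40, tuition 19≤47).
Pareto-optimal: C, E, F, I, J → 5.

5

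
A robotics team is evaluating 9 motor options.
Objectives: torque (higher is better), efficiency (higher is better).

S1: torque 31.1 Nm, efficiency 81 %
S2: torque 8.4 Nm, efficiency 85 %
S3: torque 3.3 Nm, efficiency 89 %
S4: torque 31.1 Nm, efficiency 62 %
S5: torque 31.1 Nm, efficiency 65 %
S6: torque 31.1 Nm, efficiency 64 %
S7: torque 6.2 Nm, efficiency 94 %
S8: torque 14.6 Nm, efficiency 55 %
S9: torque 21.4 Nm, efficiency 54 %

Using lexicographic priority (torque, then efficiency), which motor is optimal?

S1

First maximize torque: best is 31.1, kept {S1, S4, S5, S6}.
Then maximize efficiency: best is 81, kept {S1}.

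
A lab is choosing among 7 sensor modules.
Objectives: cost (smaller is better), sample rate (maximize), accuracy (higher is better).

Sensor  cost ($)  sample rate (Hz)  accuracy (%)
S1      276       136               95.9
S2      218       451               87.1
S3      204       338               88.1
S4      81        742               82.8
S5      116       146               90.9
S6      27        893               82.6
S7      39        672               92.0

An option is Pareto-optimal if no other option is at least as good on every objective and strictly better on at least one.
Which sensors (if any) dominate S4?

S1: worse on cost (276 vs 81).
S2: worse on cost (218 vs 81).
S3: worse on cost (204 vs 81).
S5: worse on cost (116 vs 81).
S6: worse on accuracy (82.6 vs 82.8).
S7: worse on sample rate (672 vs 742).
No option dominates S4.

none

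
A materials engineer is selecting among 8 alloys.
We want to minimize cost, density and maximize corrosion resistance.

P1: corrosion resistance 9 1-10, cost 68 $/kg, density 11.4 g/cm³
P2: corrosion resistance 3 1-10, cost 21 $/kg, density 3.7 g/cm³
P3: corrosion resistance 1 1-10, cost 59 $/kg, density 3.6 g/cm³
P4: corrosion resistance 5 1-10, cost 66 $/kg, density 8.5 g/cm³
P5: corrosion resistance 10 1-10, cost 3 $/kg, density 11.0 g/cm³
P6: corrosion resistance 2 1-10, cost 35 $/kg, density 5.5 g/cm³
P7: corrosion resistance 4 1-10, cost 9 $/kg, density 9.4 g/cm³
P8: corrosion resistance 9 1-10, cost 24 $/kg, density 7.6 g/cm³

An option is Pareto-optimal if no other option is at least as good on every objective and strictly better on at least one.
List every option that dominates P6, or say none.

P2: corrosion resistance 3≥2, cost 21≤35, density 3.7≤5.5 — dominates P6.
Others (P1, P3, P4, P5, P7, P8) are each worse than P6 on at least one objective.

P2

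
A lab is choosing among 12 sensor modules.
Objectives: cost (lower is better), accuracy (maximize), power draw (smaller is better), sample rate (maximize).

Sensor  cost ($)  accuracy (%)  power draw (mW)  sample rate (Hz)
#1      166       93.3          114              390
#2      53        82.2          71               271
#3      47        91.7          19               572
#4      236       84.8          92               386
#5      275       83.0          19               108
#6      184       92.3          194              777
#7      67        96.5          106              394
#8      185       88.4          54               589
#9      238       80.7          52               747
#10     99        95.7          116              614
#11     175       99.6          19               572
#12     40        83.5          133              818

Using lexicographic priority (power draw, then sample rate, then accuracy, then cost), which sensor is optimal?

#11

First minimize power draw: best is 19, kept {#3, #5, #11}.
Then maximize sample rate: best is 572, kept {#3, #11}.
Then maximize accuracy: best is 99.6, kept {#11}.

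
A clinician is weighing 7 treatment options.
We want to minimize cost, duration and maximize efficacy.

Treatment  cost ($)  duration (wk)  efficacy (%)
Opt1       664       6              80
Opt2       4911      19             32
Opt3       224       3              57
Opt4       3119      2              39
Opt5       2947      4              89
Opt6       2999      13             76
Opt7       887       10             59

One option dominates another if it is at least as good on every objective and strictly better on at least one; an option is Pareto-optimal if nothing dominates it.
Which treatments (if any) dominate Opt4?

none

Opt1: worse on duration (6 vs 2).
Opt2: worse on cost (4911 vs 3119).
Opt3: worse on duration (3 vs 2).
Opt5: worse on duration (4 vs 2).
Opt6: worse on duration (13 vs 2).
Opt7: worse on duration (10 vs 2).
No option dominates Opt4.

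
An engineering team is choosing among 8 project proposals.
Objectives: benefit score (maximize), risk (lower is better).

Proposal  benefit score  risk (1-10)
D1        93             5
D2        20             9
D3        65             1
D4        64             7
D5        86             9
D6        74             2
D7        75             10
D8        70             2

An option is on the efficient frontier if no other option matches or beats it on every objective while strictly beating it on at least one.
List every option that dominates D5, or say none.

D1

D1: benefit score 93≥86, risk 5≤9 — dominates D5.
Others (D2, D3, D4, D6, D7, D8) are each worse than D5 on at least one objective.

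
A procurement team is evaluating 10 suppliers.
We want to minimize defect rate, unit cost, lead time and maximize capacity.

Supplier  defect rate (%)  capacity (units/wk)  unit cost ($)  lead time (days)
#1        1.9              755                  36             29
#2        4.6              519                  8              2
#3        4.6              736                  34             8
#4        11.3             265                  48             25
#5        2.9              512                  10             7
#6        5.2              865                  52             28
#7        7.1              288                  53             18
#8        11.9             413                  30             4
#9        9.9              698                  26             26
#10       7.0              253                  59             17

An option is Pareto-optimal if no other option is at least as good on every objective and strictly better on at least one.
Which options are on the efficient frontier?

#1: not dominated (best defect rate).
#2: not dominated (best unit cost).
#3: not dominated.
#4: dominated by #2 (defect rate 4.6≤11.3, capacity 519≥265, unit cost 8≤48, lead time 2≤25).
#5: not dominated.
#6: not dominated (best capacity).
#7: dominated by #2 (defect rate 4.6≤7.1, capacity 519≥288, unit cost 8≤53, lead time 2≤18).
#8: dominated by #2 (defect rate 4.6≤11.9, capacity 519≥413, unit cost 8≤30, lead time 2≤4).
#9: not dominated.
#10: dominated by #2 (defect rate 4.6≤7.0, capacity 519≥253, unit cost 8≤59, lead time 2≤17).

#1, #2, #3, #5, #6, #9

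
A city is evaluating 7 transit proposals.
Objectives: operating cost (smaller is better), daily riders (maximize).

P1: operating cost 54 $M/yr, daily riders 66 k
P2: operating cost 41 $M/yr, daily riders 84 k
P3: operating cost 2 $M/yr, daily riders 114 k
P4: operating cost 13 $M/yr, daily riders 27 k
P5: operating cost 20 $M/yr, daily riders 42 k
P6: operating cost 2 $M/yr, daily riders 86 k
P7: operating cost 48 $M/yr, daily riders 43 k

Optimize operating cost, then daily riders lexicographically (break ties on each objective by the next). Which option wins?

First minimize operating cost: best is 2, kept {P3, P6}.
Then maximize daily riders: best is 114, kept {P3}.

P3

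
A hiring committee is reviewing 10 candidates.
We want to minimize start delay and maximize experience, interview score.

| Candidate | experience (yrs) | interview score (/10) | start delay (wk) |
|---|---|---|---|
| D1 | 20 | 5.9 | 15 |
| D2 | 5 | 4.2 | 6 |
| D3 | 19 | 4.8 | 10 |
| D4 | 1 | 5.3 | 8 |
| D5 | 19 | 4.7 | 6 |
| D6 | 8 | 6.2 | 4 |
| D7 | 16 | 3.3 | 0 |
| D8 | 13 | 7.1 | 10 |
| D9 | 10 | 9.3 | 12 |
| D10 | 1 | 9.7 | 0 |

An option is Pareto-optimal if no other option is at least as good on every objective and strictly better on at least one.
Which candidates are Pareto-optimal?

D1, D3, D5, D6, D7, D8, D9, D10

D1: not dominated (best experience).
D2: dominated by D5 (experience 19≥5, interview score 4.7≥4.2, start delay 6≤6).
D3: not dominated.
D4: dominated by D6 (experience 8≥1, interview score 6.2≥5.3, start delay 4≤8).
D5: not dominated.
D6: not dominated.
D7: not dominated.
D8: not dominated.
D9: not dominated.
D10: not dominated (best interview score).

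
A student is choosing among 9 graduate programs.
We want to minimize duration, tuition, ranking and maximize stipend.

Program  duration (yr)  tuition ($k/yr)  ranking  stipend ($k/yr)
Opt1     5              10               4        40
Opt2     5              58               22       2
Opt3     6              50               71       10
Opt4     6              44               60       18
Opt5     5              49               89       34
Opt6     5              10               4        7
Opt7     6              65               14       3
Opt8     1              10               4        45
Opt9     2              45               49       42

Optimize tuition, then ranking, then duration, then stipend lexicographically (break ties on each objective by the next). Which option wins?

Opt8

First minimize tuition: best is 10, kept {Opt1, Opt6, Opt8}.
Then minimize ranking: best is 4, kept {Opt1, Opt6, Opt8}.
Then minimize duration: best is 1, kept {Opt8}.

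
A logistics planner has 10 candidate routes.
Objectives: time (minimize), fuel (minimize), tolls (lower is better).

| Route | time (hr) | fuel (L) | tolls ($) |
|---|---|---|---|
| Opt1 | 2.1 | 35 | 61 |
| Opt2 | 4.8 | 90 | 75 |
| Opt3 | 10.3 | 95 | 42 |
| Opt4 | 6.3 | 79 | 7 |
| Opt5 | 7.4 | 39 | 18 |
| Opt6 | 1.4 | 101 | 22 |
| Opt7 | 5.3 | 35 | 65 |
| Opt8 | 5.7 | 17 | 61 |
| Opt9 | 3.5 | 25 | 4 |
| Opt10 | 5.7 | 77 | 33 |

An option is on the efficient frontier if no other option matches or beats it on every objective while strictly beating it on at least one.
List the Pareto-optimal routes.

Opt1: not dominated.
Opt2: dominated by Opt1 (time 2.1≤4.8, fuel 35≤90, tolls 61≤75).
Opt3: dominated by Opt4 (time 6.3≤10.3, fuel 79≤95, tolls 7≤42).
Opt4: dominated by Opt9 (time 3.5≤6.3, fuel 25≤79, tolls 4≤7).
Opt5: dominated by Opt9 (time 3.5≤7.4, fuel 25≤39, tolls 4≤18).
Opt6: not dominated (best time).
Opt7: dominated by Opt1 (time 2.1≤5.3, fuel 35≤35, tolls 61≤65).
Opt8: not dominated (best fuel).
Opt9: not dominated (best tolls).
Opt10: dominated by Opt9 (time 3.5≤5.7, fuel 25≤77, tolls 4≤33).

Opt1, Opt6, Opt8, Opt9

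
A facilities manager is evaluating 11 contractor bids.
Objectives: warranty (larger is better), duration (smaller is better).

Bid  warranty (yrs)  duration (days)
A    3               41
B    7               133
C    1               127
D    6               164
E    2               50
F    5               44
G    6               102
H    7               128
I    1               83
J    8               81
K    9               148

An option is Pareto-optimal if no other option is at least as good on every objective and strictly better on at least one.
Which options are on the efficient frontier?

A, F, J, K

A: not dominated (best duration).
B: dominated by H (warranty 7≥7, duration 128≤133).
C: dominated by A (warranty 3≥1, duration 41≤127).
D: dominated by B (warranty 7≥6, duration 133≤164).
E: dominated by A (warranty 3≥2, duration 41≤50).
F: not dominated.
G: dominated by J (warranty 8≥6, duration 81≤102).
H: dominated by J (warranty 8≥7, duration 81≤128).
I: dominated by A (warranty 3≥1, duration 41≤83).
J: not dominated.
K: not dominated (best warranty).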